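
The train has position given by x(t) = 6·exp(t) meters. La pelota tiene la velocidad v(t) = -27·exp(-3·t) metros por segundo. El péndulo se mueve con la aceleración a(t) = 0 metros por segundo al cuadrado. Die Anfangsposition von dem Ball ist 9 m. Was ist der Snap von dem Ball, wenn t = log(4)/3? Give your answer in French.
En partant de la vitesse v(t) = -27·exp(-3·t), nous prenons 3 dérivées. En prenant d/dt de v(t), nous trouvons a(t) = 81·exp(-3·t). La dérivée de l'accélération donne le jerk: j(t) = -243·exp(-3·t). En dérivant le jerk, nous obtenons le snap: s(t) = 729·exp(-3·t). Nous avons le snap s(t) = 729·exp(-3·t). En substituant t = log(4)/3: s(log(4)/3) = 729/4.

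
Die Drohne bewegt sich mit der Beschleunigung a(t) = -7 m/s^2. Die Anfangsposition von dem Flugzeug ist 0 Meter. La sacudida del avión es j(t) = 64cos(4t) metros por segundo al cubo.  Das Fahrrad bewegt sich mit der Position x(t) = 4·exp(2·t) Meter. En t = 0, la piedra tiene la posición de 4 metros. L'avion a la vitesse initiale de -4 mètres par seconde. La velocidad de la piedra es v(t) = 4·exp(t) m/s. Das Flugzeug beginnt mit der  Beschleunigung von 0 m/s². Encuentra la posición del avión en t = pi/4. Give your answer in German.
Um dies zu lösen, müssen wir 3 Stammfunktionen unserer Gleichung für den Ruck j(t) = 64·cos(4·t) finden. Mit ∫j(t)dt und Anwendung von a(0) = 0, finden wir a(t) = 16·sin(4·t). Das Integral von der Beschleunigung, mit v(0) = -4, ergibt die Geschwindigkeit: v(t) = -4·cos(4·t). Mit ∫v(t)dt und Anwendung von x(0) = 0, finden wir x(t) = -sin(4·t). Mit x(t) = -sin(4·t) und Einsetzen von t = pi/4, finden wir x = 0.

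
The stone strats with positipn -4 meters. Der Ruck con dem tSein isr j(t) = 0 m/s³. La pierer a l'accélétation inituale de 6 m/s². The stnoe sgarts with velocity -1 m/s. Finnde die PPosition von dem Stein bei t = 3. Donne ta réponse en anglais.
We need to integrate our jerk equation j(t) = 0 3 times. Integrating jerk and using the initial condition a(0) = 6, we get a(t) = 6. Taking ∫a(t)dt and applying v(0) = -1, we find v(t) = 6·t - 1. The integral of velocity is position. Using x(0) = -4, we get x(t) = 3·t^2 - t - 4. From the given position equation x(t) = 3·t^2 - t - 4, we substitute t = 3 to get x = 20.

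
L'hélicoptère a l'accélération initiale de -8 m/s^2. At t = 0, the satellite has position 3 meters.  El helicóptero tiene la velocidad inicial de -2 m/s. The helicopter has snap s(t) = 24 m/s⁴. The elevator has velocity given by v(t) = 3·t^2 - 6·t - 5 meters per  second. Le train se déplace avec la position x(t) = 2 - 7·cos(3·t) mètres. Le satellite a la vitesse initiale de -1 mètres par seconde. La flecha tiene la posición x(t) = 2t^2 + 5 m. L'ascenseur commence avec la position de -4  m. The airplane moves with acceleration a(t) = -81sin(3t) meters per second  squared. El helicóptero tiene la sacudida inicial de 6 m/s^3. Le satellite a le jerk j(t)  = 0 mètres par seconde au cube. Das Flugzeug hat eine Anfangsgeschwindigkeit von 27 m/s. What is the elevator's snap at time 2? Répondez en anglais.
To solve this, we need to take 3 derivatives of our velocity equation v(t) = 3·t^2 - 6·t - 5. Differentiating velocity, we get acceleration: a(t) = 6·t - 6. Differentiating acceleration, we get jerk: j(t) = 6. Taking d/dt of j(t), we find s(t) = 0. We have snap s(t) = 0. Substituting t = 2: s(2) = 0.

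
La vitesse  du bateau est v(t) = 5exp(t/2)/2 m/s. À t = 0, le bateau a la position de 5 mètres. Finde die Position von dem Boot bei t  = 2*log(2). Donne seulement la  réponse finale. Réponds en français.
x(2*log(2)) = 10.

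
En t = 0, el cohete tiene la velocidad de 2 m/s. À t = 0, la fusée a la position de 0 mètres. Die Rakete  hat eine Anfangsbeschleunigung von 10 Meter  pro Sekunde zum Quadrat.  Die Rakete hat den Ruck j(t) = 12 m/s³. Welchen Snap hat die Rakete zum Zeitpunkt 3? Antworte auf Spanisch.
Partiendo de la sacudida j(t) = 12, tomamos 1 derivada. Derivando la sacudida, obtenemos el snap: s(t) = 0. Tenemos el snap s(t) = 0. Sustituyendo t = 3: s(3) = 0.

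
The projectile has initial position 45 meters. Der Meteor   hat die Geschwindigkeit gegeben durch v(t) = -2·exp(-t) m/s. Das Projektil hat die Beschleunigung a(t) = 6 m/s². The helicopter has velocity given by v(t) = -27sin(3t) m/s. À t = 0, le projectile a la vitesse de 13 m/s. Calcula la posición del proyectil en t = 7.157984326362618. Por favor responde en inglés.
We must find the integral of our acceleration equation a(t) = 6 2 times. The integral of acceleration, with v(0) = 13, gives velocity: v(t) = 6·t + 13. Integrating velocity and using the initial condition x(0) = 45, we get x(t) = 3·t^2 + 13·t + 45. We have position x(t) = 3·t^2 + 13·t + 45. Substituting t = 7.157984326362618: x(7.157984326362618) = 291.764015092073.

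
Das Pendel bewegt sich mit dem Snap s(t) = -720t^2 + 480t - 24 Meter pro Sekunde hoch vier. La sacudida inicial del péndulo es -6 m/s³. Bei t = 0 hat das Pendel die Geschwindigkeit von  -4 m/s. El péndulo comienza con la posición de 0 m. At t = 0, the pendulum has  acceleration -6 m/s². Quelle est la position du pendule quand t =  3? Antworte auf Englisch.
To solve this, we need to take 4 antiderivatives of our snap equation s(t) = -720·t^2 + 480·t - 24. The integral of snap is jerk. Using j(0) = -6, we get j(t) = -240·t^3 + 240·t^2 - 24·t - 6. Finding the integral of j(t) and using a(0) = -6: a(t) = -60·t^4 + 80·t^3 - 12·t^2 - 6·t - 6. The integral of acceleration, with v(0) = -4, gives velocity: v(t) = -12·t^5 + 20·t^4 - 4·t^3 - 3·t^2 - 6·t - 4. Taking ∫v(t)dt and applying x(0) = 0, we find x(t) = -2·t^6 + 4·t^5 - t^4 - t^3 - 3·t^2 - 4·t. From the given position equation x(t) = -2·t^6 + 4·t^5 - t^4 - t^3 - 3·t^2 - 4·t, we substitute t = 3 to get x = -633.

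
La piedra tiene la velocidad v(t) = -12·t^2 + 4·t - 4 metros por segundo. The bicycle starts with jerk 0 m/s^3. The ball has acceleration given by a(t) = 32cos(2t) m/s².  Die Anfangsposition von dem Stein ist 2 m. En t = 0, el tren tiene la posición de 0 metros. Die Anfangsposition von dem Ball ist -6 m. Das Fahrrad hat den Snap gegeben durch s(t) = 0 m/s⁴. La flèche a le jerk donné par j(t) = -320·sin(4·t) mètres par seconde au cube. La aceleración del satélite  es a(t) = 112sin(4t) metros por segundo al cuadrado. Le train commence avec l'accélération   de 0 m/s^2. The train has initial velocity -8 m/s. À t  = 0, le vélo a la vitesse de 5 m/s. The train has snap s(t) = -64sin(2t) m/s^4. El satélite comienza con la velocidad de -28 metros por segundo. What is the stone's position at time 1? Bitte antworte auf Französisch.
Pour résoudre ceci, nous devons prendre 1 primitive de notre équation de la vitesse v(t) = -12·t^2 + 4·t - 4. En intégrant la vitesse et en utilisant la condition initiale x(0) = 2, nous obtenons x(t) = -4·t^3 + 2·t^2 - 4·t + 2. Nous avons la position x(t) = -4·t^3 + 2·t^2 - 4·t + 2. En substituant t = 1: x(1) = -4.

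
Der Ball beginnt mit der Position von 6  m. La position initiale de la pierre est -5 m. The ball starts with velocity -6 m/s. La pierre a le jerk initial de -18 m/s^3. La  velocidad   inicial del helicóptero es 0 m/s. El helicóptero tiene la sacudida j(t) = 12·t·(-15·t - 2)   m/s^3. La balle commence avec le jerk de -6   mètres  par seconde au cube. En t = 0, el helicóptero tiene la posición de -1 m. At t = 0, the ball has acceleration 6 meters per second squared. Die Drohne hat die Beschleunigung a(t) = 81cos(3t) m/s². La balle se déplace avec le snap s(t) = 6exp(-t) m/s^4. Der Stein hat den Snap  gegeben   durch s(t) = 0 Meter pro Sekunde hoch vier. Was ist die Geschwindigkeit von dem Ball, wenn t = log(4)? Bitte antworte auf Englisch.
We need to integrate our snap equation s(t) = 6·exp(-t) 3 times. Integrating snap and using the initial condition j(0) = -6, we get j(t) = -6·exp(-t). Taking ∫j(t)dt and applying a(0) = 6, we find a(t) = 6·exp(-t). The antiderivative of acceleration, with v(0) = -6, gives velocity: v(t) = -6·exp(-t). We have velocity v(t) = -6·exp(-t). Substituting t = log(4): v(log(4)) = -3/2.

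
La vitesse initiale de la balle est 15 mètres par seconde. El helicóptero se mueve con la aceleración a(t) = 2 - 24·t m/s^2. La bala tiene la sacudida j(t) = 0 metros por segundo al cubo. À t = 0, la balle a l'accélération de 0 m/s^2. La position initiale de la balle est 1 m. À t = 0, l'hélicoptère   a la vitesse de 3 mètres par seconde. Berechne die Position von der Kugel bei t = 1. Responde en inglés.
To find the answer, we compute 3 integrals of j(t) = 0. Taking ∫j(t)dt and applying a(0) = 0, we find a(t) = 0. The antiderivative of acceleration, with v(0) = 15, gives velocity: v(t) = 15. Integrating velocity and using the initial condition x(0) = 1, we get x(t) = 15·t + 1. We have position x(t) = 15·t + 1. Substituting t = 1: x(1) = 16.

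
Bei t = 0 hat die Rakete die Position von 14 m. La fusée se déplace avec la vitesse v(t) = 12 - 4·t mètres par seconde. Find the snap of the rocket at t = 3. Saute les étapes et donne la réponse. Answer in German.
s(3) = 0.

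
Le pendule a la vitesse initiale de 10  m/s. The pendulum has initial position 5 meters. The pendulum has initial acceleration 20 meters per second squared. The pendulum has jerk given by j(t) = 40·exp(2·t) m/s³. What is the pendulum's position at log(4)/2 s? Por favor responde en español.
Para resolver esto, necesitamos tomar 3 integrales de nuestra ecuación de la sacudida j(t) = 40·exp(2·t). La integral de la sacudida, con a(0) = 20, da la aceleración: a(t) = 20·exp(2·t). La antiderivada de la aceleración, con v(0) = 10, da la velocidad: v(t) = 10·exp(2·t). La integral de la velocidad es la posición. Usando x(0) = 5, obtenemos x(t) = 5·exp(2·t). Tenemos la posición x(t) = 5·exp(2·t). Sustituyendo t = log(4)/2: x(log(4)/2) = 20.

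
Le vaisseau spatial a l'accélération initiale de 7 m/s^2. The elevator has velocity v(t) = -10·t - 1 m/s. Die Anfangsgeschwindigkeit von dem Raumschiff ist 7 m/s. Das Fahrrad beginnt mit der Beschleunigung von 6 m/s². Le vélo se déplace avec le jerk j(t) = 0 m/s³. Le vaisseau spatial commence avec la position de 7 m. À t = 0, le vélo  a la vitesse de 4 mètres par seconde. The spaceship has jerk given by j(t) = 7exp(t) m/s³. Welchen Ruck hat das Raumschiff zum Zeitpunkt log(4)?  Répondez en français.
De l'équation du jerk j(t) = 7·exp(t), nous substituons t = log(4) pour obtenir j = 28.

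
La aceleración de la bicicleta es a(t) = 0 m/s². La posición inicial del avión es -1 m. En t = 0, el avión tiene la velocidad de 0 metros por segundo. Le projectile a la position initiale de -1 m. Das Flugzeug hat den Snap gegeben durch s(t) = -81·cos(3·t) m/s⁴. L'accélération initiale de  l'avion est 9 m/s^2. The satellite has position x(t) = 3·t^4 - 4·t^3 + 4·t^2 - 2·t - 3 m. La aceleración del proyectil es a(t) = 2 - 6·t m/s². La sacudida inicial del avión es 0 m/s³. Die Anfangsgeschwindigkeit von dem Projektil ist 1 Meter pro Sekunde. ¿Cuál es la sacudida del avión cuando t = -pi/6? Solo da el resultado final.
La sacudida en t = -pi/6 es j = 27.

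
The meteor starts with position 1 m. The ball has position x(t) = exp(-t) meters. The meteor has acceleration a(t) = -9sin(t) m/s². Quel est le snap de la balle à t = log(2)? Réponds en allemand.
Wir müssen unsere Gleichung für die Position x(t) = exp(-t) 4-mal ableiten. Mit d/dt von x(t) finden wir v(t) = -exp(-t). Durch Ableiten von der Geschwindigkeit erhalten wir die Beschleunigung: a(t) = exp(-t). Die Ableitung von der Beschleunigung ergibt den Ruck: j(t) = -exp(-t). Durch Ableiten von dem Ruck erhalten wir den Snap: s(t) = exp(-t). Wir haben den Snap s(t) = exp(-t). Durch Einsetzen von t = log(2): s(log(2)) = 1/2.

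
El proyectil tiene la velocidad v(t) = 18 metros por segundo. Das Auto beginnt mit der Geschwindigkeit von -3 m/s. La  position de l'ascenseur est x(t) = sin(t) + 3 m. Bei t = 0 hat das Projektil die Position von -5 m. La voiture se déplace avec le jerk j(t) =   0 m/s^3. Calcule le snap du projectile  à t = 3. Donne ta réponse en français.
Pour résoudre ceci, nous devons prendre 3 dérivées de notre équation de la vitesse v(t) = 18. En dérivant la vitesse, nous obtenons l'accélération: a(t) = 0. En prenant d/dt de a(t), nous trouvons j(t) = 0. En prenant d/dt de j(t), nous trouvons s(t) = 0. Nous avons le snap s(t) = 0. En substituant t = 3: s(3) = 0.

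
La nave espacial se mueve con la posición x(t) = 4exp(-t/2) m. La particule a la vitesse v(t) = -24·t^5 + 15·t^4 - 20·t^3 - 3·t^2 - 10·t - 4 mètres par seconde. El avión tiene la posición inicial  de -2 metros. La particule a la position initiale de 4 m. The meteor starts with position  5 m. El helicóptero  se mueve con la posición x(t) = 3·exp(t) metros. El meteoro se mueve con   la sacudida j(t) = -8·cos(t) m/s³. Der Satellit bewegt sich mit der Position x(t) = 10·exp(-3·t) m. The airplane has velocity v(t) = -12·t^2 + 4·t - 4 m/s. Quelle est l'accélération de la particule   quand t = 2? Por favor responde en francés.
En partant de la vitesse v(t) = -24·t^5 + 15·t^4 - 20·t^3 - 3·t^2 - 10·t - 4, nous prenons 1 dérivée. En prenant d/dt de v(t), nous trouvons a(t) = -120·t^4 + 60·t^3 - 60·t^2 - 6·t - 10. De l'équation de l'accélération a(t) = -120·t^4 + 60·t^3 - 60·t^2 - 6·t - 10, nous substituons t = 2 pour obtenir a = -1702.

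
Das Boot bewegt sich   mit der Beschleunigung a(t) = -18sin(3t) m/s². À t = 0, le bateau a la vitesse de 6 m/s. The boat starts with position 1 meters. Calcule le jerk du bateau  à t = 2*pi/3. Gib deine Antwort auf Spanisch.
Para resolver esto, necesitamos tomar 1 derivada de nuestra ecuación de la aceleración a(t) = -18·sin(3·t). Derivando la aceleración, obtenemos la sacudida: j(t) = -54·cos(3·t). Usando j(t) = -54·cos(3·t) y sustituyendo t = 2*pi/3, encontramos j = -54.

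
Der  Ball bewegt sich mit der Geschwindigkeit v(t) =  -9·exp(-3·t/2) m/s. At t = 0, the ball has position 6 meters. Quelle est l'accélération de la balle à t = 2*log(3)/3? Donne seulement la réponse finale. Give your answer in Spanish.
En t = 2*log(3)/3, a = 9/2.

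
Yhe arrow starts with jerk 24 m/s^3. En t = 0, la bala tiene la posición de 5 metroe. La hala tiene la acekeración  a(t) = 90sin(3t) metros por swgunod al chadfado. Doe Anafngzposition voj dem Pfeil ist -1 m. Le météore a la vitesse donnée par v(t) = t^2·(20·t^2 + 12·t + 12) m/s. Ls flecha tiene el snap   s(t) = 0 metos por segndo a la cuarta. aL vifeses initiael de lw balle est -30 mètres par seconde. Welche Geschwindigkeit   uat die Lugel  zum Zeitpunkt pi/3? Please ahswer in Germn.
Wir müssen die Stammfunktion unserer Gleichung für die Beschleunigung a(t) = 90·sin(3·t) 1-mal finden. Das Integral von der Beschleunigung, mit v(0) = -30, ergibt die Geschwindigkeit: v(t) = -30·cos(3·t). Aus der Gleichung für die Geschwindigkeit v(t) = -30·cos(3·t), setzen wir t = pi/3 ein und erhalten v = 30.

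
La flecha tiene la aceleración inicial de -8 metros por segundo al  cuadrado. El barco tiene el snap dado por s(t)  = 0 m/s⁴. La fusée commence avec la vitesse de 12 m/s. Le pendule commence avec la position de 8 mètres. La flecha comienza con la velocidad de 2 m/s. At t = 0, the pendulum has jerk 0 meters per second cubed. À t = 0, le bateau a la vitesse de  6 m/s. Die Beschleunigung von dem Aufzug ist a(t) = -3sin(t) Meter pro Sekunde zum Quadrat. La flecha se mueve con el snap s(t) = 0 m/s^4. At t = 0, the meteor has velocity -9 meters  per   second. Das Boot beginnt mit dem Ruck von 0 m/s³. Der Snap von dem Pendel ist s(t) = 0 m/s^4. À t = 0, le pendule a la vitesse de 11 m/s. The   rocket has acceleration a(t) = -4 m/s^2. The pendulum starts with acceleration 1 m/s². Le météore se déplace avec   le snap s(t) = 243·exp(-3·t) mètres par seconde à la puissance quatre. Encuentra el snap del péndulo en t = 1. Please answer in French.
De l'équation du snap s(t) = 0, nous substituons t = 1 pour obtenir s = 0.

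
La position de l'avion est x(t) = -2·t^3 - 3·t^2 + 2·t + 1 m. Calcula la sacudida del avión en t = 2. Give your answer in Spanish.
Para resolver esto, necesitamos tomar 3 derivadas de nuestra ecuación de la posición x(t) = -2·t^3 - 3·t^2 + 2·t + 1. Derivando la posición, obtenemos la velocidad: v(t) = -6·t^2 - 6·t + 2. La derivada de la velocidad da la aceleración: a(t) = -12·t - 6. Derivando la aceleración, obtenemos la sacudida: j(t) = -12. Usando j(t) = -12 y sustituyendo t = 2, encontramos j = -12.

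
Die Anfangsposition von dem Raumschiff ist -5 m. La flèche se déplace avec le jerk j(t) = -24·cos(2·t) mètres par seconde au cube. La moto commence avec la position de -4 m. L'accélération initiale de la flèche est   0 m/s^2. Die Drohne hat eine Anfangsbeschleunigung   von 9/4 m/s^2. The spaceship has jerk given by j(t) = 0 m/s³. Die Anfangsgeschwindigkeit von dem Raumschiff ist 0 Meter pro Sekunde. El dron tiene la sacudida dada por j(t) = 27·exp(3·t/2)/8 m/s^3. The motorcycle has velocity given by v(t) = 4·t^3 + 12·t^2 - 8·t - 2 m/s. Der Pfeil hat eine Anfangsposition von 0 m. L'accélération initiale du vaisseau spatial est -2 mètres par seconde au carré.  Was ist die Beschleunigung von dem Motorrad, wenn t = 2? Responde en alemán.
Wir müssen unsere Gleichung für die Geschwindigkeit v(t) = 4·t^3 + 12·t^2 - 8·t - 2 1-mal ableiten. Durch Ableiten von der Geschwindigkeit erhalten wir die Beschleunigung: a(t) = 12·t^2 + 24·t - 8. Mit a(t) = 12·t^2 + 24·t - 8 und Einsetzen von t = 2, finden wir a = 88.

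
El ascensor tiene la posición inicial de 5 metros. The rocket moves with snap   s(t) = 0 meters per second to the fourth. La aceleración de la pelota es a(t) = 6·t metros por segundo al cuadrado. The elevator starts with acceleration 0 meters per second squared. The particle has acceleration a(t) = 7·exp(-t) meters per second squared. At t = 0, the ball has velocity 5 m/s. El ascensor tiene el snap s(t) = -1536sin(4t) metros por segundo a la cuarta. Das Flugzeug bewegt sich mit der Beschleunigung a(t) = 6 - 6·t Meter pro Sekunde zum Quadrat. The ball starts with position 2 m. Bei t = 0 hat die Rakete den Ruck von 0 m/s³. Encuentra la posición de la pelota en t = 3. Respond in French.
Nous devons trouver la primitive de notre équation de l'accélération a(t) = 6·t 2 fois. En prenant ∫a(t)dt et en appliquant v(0) = 5, nous trouvons v(t) = 3·t^2 + 5. La primitive de la vitesse est la position. En utilisant x(0) = 2, nous obtenons x(t) = t^3 + 5·t + 2. En utilisant x(t) = t^3 + 5·t + 2 et en substituant t = 3, nous trouvons x = 44.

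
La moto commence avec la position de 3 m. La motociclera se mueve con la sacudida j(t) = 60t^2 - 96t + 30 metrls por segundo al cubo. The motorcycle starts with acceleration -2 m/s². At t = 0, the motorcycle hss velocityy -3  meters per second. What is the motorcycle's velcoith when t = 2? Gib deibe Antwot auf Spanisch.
Para resolver esto, necesitamos tomar 2 integrales de nuestra ecuación de la sacudida j(t) = 60·t^2 - 96·t + 30. La integral de la sacudida, con a(0) = -2, da la aceleración: a(t) = 20·t^3 - 48·t^2 + 30·t - 2. Integrando la aceleración y usando la condición inicial v(0) = -3, obtenemos v(t) = 5·t^4 - 16·t^3 + 15·t^2 - 2·t - 3. De la ecuación de la velocidad v(t) = 5·t^4 - 16·t^3 + 15·t^2 - 2·t - 3, sustituimos t = 2 para obtener v = 5.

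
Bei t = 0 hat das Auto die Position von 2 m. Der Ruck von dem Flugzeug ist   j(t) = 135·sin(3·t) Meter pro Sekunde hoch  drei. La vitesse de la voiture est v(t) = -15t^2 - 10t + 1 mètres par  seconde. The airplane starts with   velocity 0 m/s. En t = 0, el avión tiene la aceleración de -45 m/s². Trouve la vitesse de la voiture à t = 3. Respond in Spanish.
De la ecuación de la velocidad v(t) = -15·t^2 - 10·t + 1, sustituimos t = 3 para obtener v = -164.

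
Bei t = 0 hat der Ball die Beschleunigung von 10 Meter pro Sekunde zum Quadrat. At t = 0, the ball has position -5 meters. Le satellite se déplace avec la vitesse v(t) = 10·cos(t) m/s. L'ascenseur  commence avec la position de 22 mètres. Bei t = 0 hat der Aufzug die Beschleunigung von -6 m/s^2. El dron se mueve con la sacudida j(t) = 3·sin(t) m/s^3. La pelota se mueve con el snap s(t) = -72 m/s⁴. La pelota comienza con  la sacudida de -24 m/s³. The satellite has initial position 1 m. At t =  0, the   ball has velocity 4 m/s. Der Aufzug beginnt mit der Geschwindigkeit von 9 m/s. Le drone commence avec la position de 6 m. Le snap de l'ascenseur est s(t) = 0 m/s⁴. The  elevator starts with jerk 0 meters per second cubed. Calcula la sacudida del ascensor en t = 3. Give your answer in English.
We need to integrate our snap equation s(t) = 0 1 time. Integrating snap and using the initial condition j(0) = 0, we get j(t) = 0. We have jerk j(t) = 0. Substituting t = 3: j(3) = 0.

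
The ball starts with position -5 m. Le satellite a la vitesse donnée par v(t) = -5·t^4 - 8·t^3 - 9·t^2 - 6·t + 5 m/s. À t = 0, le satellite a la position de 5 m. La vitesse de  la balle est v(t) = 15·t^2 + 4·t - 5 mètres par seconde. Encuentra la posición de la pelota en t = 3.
Debemos encontrar la antiderivada de nuestra ecuación de la velocidad v(t) = 15·t^2 + 4·t - 5 1 vez. La antiderivada de la velocidad es la posición. Usando x(0) = -5, obtenemos x(t) = 5·t^3 + 2·t^2 - 5·t - 5. De la ecuación de la posición x(t) = 5·t^3 + 2·t^2 - 5·t - 5, sustituimos t = 3 para obtener x = 133.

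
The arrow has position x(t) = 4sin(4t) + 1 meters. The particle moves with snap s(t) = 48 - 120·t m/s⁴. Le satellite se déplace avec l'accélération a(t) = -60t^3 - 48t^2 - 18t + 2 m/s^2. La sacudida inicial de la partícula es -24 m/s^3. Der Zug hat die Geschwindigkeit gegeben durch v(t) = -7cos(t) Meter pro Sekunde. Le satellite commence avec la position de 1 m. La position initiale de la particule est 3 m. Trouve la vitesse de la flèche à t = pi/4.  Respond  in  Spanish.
Debemos derivar nuestra ecuación de la posición x(t) = 4·sin(4·t) + 1 1 vez. Tomando d/dt de x(t), encontramos v(t) = 16·cos(4·t). De la ecuación de la velocidad v(t) = 16·cos(4·t), sustituimos t = pi/4 para obtener v = -16.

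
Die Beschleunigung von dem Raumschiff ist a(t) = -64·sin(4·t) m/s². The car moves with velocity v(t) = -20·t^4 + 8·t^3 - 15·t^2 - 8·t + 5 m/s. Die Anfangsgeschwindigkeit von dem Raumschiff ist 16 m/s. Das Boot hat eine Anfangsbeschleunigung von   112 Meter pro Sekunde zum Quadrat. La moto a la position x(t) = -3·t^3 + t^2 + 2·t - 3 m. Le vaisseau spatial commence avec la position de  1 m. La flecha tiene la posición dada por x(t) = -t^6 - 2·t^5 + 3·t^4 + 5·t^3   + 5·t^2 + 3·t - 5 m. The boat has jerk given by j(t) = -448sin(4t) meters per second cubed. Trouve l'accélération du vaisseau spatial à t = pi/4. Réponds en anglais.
Using a(t) = -64·sin(4·t) and substituting t = pi/4, we find a = 0.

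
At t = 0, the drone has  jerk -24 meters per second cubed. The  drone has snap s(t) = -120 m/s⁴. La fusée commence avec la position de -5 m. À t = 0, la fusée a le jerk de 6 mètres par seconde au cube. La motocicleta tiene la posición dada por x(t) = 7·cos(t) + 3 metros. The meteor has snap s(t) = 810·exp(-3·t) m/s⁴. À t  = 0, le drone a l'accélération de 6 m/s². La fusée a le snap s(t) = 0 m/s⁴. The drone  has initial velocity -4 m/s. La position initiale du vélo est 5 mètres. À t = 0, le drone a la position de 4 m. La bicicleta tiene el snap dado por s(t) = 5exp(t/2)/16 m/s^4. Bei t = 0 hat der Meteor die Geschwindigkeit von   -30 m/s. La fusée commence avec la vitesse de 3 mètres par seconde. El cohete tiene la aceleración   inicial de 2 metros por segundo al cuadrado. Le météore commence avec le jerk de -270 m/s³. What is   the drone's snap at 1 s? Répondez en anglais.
Using s(t) = -120 and substituting t = 1, we find s = -120.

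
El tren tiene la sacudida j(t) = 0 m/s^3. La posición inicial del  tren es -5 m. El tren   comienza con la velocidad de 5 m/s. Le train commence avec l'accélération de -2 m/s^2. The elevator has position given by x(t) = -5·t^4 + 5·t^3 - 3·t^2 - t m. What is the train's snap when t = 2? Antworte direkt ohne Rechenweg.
s(2) = 0.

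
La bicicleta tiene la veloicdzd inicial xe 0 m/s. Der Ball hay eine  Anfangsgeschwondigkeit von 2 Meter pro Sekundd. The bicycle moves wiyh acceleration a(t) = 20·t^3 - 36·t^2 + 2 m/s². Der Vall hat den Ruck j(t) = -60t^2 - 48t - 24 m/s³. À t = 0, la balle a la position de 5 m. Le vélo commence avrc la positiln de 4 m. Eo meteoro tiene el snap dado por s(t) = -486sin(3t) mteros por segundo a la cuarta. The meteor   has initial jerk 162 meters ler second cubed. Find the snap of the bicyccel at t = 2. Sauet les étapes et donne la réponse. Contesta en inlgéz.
At t = 2, s = 168.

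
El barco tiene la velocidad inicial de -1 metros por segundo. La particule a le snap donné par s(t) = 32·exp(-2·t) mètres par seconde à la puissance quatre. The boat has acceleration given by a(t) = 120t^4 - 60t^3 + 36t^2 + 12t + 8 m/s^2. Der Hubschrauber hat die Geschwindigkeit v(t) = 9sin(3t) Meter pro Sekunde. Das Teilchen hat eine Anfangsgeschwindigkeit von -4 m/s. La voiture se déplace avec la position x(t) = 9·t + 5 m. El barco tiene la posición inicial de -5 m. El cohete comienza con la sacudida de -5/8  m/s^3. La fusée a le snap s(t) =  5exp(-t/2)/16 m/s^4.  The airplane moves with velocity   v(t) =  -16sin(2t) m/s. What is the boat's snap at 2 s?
Starting from acceleration a(t) = 120·t^4 - 60·t^3 + 36·t^2 + 12·t + 8, we take 2 derivatives. Taking d/dt of a(t), we find j(t) = 480·t^3 - 180·t^2 + 72·t + 12. Taking d/dt of j(t), we find s(t) = 1440·t^2 - 360·t + 72. We have snap s(t) = 1440·t^2 - 360·t + 72. Substituting t = 2: s(2) = 5112.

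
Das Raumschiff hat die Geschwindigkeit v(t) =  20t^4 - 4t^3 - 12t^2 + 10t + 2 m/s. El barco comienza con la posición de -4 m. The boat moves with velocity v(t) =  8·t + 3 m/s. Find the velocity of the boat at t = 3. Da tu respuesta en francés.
Nous avons la vitesse v(t) = 8·t + 3. En substituant t = 3: v(3) = 27.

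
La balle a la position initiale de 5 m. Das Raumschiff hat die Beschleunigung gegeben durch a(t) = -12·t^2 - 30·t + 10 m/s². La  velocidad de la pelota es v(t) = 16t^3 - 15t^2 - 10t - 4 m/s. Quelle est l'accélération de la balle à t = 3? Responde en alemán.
Um dies zu lösen, müssen wir 1 Ableitung unserer Gleichung für die Geschwindigkeit v(t) = 16·t^3 - 15·t^2 - 10·t - 4 nehmen. Die Ableitung von der Geschwindigkeit ergibt die Beschleunigung: a(t) = 48·t^2 - 30·t - 10. Wir haben die Beschleunigung a(t) = 48·t^2 - 30·t - 10. Durch Einsetzen von t = 3: a(3) = 332.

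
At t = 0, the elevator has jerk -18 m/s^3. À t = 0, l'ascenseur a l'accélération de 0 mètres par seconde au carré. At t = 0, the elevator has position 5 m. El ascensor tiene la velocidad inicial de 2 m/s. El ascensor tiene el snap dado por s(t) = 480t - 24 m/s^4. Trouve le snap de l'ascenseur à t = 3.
Nous avons le snap s(t) = 480·t - 24. En substituant t = 3: s(3) = 1416.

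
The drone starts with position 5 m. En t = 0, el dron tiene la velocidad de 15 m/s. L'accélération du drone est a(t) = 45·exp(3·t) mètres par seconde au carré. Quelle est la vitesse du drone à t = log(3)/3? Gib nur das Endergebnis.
La vitesse à t = log(3)/3 est v = 45.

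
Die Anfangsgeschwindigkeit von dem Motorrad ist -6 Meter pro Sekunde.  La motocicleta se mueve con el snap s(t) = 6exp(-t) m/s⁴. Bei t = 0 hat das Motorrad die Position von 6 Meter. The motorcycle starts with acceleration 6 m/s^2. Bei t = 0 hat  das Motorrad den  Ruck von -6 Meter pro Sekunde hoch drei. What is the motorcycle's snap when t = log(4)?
We have snap s(t) = 6·exp(-t). Substituting t = log(4): s(log(4)) = 3/2.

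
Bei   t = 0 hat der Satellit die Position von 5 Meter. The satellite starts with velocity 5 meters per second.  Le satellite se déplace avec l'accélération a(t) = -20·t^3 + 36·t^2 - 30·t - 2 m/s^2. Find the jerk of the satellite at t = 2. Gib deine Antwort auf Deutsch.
Wir müssen unsere Gleichung für die Beschleunigung a(t) = -20·t^3 + 36·t^2 - 30·t - 2 1-mal ableiten. Durch Ableiten von der Beschleunigung erhalten wir den Ruck: j(t) = -60·t^2 + 72·t - 30. Aus der Gleichung für den Ruck j(t) = -60·t^2 + 72·t - 30, setzen wir t = 2 ein und erhalten j = -126.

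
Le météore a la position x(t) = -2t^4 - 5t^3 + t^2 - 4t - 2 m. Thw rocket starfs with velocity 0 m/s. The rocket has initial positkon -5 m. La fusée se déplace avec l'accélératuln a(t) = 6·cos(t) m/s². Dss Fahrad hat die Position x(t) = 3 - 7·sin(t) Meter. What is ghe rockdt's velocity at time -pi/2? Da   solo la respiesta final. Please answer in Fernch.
La réponse est -6.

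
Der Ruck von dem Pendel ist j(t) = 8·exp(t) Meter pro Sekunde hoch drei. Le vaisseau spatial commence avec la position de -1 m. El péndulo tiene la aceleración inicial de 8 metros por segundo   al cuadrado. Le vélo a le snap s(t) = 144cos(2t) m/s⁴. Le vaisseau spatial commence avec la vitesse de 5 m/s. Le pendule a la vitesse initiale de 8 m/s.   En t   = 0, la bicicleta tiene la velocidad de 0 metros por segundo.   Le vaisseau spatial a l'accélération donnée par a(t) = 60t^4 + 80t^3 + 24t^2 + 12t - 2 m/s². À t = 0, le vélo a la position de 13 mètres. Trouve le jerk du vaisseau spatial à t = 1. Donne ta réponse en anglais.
To solve this, we need to take 1 derivative of our acceleration equation a(t) = 60·t^4 + 80·t^3 + 24·t^2 + 12·t - 2. Taking d/dt of a(t), we find j(t) = 240·t^3 + 240·t^2 + 48·t + 12. From the given jerk equation j(t) = 240·t^3 + 240·t^2 + 48·t + 12, we substitute t = 1 to get j = 540.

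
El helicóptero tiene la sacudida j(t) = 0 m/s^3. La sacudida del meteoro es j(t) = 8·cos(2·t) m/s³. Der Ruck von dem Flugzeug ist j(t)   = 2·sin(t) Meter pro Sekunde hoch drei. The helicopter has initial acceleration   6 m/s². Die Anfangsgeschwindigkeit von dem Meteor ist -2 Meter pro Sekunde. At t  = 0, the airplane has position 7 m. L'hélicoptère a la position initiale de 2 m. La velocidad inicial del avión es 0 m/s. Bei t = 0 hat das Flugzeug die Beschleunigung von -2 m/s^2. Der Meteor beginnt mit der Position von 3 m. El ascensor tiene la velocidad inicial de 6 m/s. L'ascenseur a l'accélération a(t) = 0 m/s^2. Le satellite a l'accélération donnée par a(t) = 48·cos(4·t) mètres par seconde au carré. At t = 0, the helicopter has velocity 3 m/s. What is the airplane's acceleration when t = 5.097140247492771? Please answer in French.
Nous devons intégrer notre équation du jerk j(t) = 2·sin(t) 1 fois. En intégrant le jerk et en utilisant la condition initiale a(0) = -2, nous obtenons a(t) = -2·cos(t). Nous avons l'accélération a(t) = -2·cos(t). En substituant t = 5.097140247492771: a(5.097140247492771) = -0.750657199755875.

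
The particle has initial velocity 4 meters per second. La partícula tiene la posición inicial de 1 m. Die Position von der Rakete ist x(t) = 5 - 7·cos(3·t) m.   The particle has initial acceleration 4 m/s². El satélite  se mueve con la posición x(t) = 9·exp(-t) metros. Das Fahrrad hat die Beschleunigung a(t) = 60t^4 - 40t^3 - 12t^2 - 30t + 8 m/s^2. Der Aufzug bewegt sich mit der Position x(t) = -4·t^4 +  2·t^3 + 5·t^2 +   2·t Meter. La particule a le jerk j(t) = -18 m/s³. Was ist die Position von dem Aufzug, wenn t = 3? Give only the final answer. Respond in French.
x(3) = -219.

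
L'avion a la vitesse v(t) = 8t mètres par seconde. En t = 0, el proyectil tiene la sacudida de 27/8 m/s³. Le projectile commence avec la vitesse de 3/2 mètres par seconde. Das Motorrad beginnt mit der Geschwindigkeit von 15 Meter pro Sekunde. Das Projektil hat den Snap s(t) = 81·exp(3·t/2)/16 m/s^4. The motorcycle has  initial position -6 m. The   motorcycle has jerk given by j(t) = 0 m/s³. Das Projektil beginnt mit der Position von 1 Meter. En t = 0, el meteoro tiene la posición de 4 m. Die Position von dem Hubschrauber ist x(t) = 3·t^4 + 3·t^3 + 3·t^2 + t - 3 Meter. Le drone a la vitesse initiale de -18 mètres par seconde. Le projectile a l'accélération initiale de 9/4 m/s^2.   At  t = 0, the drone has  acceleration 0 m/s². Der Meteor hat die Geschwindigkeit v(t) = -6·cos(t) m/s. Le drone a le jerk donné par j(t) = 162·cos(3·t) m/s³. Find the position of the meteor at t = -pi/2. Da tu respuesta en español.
Debemos encontrar la antiderivada de nuestra ecuación de la velocidad v(t) = -6·cos(t) 1 vez. Tomando ∫v(t)dt y aplicando x(0) = 4, encontramos x(t) = 4 - 6·sin(t). Usando x(t) = 4 - 6·sin(t) y sustituyendo t = -pi/2, encontramos x = 10.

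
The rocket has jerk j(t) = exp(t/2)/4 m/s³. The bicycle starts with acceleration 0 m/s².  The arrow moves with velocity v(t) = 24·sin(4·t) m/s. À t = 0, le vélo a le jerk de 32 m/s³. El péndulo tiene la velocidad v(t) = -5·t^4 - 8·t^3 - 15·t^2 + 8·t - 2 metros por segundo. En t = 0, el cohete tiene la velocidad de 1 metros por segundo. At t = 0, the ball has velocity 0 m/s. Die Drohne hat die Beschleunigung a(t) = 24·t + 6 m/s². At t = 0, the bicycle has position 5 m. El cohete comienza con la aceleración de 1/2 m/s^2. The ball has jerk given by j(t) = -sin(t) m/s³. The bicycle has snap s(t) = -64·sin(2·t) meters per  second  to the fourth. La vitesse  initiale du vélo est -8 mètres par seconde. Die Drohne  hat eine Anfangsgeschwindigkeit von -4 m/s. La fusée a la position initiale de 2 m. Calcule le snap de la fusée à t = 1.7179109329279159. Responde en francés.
En partant du jerk j(t) = exp(t/2)/4, nous prenons 1 dérivée. En dérivant le jerk, nous obtenons le snap: s(t) = exp(t/2)/8. En utilisant s(t) = exp(t/2)/8 et en substituant t = 1.7179109329279159, nous trouvons s = 0.295086697728128.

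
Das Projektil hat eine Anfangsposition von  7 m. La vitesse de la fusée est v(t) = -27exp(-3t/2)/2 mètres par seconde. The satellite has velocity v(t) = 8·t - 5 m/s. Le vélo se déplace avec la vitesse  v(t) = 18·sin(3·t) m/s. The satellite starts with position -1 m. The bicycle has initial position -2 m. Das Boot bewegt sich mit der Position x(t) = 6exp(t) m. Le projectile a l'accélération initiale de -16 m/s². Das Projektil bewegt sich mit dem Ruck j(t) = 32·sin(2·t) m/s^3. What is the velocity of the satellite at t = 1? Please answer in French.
De l'équation de la vitesse v(t) = 8·t - 5, nous substituons t = 1 pour obtenir v = 3.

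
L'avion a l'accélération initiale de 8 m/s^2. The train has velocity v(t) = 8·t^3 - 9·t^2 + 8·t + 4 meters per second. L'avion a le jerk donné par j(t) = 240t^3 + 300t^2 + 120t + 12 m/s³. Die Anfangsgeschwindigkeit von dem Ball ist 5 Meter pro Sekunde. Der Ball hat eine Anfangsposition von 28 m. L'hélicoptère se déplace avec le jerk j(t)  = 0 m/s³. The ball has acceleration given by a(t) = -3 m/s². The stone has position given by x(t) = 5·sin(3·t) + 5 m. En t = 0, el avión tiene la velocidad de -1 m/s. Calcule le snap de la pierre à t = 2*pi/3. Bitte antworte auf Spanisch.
Para resolver esto, necesitamos tomar 4 derivadas de nuestra ecuación de la posición x(t) = 5·sin(3·t) + 5. Derivando la posición, obtenemos la velocidad: v(t) = 15·cos(3·t). La derivada de la velocidad da la aceleración: a(t) = -45·sin(3·t). Derivando la aceleración, obtenemos la sacudida: j(t) = -135·cos(3·t). Tomando d/dt de j(t), encontramos s(t) = 405·sin(3·t). Usando s(t) = 405·sin(3·t) y sustituyendo t = 2*pi/3, encontramos s = 0.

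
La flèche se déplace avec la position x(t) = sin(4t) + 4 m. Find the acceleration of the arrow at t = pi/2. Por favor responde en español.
Debemos derivar nuestra ecuación de la posición x(t) = sin(4·t) + 4 2 veces. Tomando d/dt de x(t), encontramos v(t) = 4·cos(4·t). Derivando la velocidad, obtenemos la aceleración: a(t) = -16·sin(4·t). Tenemos la aceleración a(t) = -16·sin(4·t). Sustituyendo t = pi/2: a(pi/2) = 0.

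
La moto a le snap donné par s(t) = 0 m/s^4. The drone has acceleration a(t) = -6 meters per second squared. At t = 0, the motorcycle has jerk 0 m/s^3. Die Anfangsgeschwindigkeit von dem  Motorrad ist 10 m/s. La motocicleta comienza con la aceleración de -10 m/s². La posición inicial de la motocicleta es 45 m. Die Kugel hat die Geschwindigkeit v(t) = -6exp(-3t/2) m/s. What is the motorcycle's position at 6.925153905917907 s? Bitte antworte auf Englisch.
Starting from snap s(t) = 0, we take 4 integrals. The antiderivative of snap, with j(0) = 0, gives jerk: j(t) = 0. Integrating jerk and using the initial condition a(0) = -10, we get a(t) = -10. Taking ∫a(t)dt and applying v(0) = 10, we find v(t) = 10 - 10·t. The antiderivative of velocity is position. Using x(0) = 45, we get x(t) = -5·t^2 + 10·t + 45. We have position x(t) = -5·t^2 + 10·t + 45. Substituting t = 6.925153905917907: x(6.925153905917907) = -125.537244044071.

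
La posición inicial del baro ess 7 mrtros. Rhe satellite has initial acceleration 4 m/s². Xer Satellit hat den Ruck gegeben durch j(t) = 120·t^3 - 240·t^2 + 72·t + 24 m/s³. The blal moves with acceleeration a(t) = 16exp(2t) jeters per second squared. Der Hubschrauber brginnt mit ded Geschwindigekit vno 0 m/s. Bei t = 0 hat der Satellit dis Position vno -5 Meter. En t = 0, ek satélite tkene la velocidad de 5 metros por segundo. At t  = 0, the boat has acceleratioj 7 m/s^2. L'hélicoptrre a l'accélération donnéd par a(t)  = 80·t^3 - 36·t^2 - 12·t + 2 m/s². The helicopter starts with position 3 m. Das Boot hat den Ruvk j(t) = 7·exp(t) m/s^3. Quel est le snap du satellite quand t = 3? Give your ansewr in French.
Nous devons dériver notre équation du jerk j(t) = 120·t^3 - 240·t^2 + 72·t + 24 1 fois. En dérivant le jerk, nous obtenons le snap: s(t) = 360·t^2 - 480·t + 72. Nous avons le snap s(t) = 360·t^2 - 480·t + 72. En substituant t = 3: s(3) = 1872.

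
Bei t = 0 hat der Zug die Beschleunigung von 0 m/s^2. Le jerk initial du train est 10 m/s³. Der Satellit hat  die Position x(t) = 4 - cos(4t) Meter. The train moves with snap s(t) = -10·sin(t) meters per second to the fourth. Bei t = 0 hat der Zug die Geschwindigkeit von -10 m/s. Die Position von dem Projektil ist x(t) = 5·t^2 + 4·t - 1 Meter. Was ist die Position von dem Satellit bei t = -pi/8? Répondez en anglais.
We have position x(t) = 4 - cos(4·t). Substituting t = -pi/8: x(-pi/8) = 4.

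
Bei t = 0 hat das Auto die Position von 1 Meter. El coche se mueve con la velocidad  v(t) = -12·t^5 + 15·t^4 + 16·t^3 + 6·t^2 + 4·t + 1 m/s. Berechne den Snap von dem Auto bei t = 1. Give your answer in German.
Ausgehend von der Geschwindigkeit v(t) = -12·t^5 + 15·t^4 + 16·t^3 + 6·t^2 + 4·t + 1, nehmen wir 3 Ableitungen. Durch Ableiten von der Geschwindigkeit erhalten wir die Beschleunigung: a(t) = -60·t^4 + 60·t^3 + 48·t^2 + 12·t + 4. Mit d/dt von a(t) finden wir j(t) = -240·t^3 + 180·t^2 + 96·t + 12. Durch Ableiten von dem Ruck erhalten wir den Snap: s(t) = -720·t^2 + 360·t + 96. Wir haben den Snap s(t) = -720·t^2 + 360·t + 96. Durch Einsetzen von t = 1: s(1) = -264.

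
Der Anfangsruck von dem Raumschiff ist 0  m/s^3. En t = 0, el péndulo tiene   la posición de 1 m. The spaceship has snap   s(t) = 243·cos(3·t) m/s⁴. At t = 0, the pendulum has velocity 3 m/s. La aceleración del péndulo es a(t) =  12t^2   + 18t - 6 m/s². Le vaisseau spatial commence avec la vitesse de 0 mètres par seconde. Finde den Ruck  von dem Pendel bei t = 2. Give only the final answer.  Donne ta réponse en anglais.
The jerk at t = 2 is j = 66.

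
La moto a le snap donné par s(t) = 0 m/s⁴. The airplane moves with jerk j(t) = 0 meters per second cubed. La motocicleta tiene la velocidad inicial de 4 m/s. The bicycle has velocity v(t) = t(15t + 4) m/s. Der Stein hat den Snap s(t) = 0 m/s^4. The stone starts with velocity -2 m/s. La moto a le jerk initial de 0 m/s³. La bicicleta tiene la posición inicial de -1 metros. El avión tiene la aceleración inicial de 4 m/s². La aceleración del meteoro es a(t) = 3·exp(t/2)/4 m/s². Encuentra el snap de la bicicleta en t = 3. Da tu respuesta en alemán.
Wir müssen unsere Gleichung für die Geschwindigkeit v(t) = t·(15·t + 4) 3-mal ableiten. Die Ableitung von der Geschwindigkeit ergibt die Beschleunigung: a(t) = 30·t + 4. Durch Ableiten von der Beschleunigung erhalten wir den Ruck: j(t) = 30. Mit d/dt von j(t) finden wir s(t) = 0. Wir haben den Snap s(t) = 0. Durch Einsetzen von t = 3: s(3) = 0.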